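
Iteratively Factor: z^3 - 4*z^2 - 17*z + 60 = (z - 3)*(z^2 - z - 20) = (z - 3)*(z + 4)*(z - 5)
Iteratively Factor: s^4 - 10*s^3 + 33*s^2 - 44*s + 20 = (s - 2)*(s^3 - 8*s^2 + 17*s - 10) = (s - 2)^2*(s^2 - 6*s + 5) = (s - 5)*(s - 2)^2*(s - 1)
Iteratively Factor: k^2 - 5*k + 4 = (k - 1)*(k - 4)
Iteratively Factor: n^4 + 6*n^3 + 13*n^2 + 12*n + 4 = (n + 1)*(n^3 + 5*n^2 + 8*n + 4) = (n + 1)*(n + 2)*(n^2 + 3*n + 2) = (n + 1)*(n + 2)^2*(n + 1)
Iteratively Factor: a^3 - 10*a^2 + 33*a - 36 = (a - 3)*(a^2 - 7*a + 12) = (a - 4)*(a - 3)*(a - 3)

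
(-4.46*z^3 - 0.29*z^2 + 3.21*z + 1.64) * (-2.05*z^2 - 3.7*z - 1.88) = 9.143*z^5 + 17.0965*z^4 + 2.8773*z^3 - 14.6938*z^2 - 12.1028*z - 3.0832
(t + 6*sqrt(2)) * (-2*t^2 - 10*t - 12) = -2*t^3 - 12*sqrt(2)*t^2 - 10*t^2 - 60*sqrt(2)*t - 12*t - 72*sqrt(2)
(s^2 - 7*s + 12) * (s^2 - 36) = s^4 - 7*s^3 - 24*s^2 + 252*s - 432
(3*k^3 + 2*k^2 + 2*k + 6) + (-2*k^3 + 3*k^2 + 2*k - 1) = k^3 + 5*k^2 + 4*k + 5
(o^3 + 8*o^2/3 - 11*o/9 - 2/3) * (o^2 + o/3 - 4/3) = o^5 + 3*o^4 - 5*o^3/3 - 125*o^2/27 + 38*o/27 + 8/9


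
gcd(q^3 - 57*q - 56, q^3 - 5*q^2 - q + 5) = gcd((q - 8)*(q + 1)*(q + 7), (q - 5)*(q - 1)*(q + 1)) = q + 1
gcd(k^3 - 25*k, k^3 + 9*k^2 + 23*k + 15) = k + 5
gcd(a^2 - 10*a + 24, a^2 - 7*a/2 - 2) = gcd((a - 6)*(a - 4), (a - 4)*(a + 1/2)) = a - 4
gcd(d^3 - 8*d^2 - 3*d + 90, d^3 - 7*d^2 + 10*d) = d - 5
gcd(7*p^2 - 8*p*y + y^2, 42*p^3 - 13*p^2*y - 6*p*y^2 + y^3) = -7*p + y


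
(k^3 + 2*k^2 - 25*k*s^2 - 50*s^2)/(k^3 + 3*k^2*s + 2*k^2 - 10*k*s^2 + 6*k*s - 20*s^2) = (-k + 5*s)/(-k + 2*s)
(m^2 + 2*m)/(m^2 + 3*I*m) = (m + 2)/(m + 3*I)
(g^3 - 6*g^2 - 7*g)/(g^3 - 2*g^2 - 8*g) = (-g^2 + 6*g + 7)/(-g^2 + 2*g + 8)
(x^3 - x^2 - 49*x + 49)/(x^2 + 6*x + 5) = (x^3 - x^2 - 49*x + 49)/(x^2 + 6*x + 5)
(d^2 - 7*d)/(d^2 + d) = (d - 7)/(d + 1)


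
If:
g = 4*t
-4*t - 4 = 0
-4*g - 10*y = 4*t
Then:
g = -4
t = -1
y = 2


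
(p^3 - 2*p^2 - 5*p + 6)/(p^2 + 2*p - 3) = (p^2 - p - 6)/(p + 3)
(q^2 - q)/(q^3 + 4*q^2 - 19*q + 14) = q/(q^2 + 5*q - 14)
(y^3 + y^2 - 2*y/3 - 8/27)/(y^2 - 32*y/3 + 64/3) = (27*y^3 + 27*y^2 - 18*y - 8)/(9*(3*y^2 - 32*y + 64))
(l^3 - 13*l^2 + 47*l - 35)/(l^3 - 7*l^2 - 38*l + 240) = (l^2 - 8*l + 7)/(l^2 - 2*l - 48)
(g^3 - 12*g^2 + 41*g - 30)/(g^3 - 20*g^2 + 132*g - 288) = (g^2 - 6*g + 5)/(g^2 - 14*g + 48)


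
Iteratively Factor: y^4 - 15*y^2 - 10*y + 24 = (y - 1)*(y^3 + y^2 - 14*y - 24) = (y - 1)*(y + 2)*(y^2 - y - 12) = (y - 4)*(y - 1)*(y + 2)*(y + 3)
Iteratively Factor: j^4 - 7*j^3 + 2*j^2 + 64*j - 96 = (j - 4)*(j^3 - 3*j^2 - 10*j + 24) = (j - 4)*(j - 2)*(j^2 - j - 12) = (j - 4)*(j - 2)*(j + 3)*(j - 4)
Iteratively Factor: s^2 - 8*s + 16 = (s - 4)*(s - 4)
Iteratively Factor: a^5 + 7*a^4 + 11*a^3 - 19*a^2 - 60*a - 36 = (a + 3)*(a^4 + 4*a^3 - a^2 - 16*a - 12) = (a - 2)*(a + 3)*(a^3 + 6*a^2 + 11*a + 6) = (a - 2)*(a + 3)^2*(a^2 + 3*a + 2) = (a - 2)*(a + 1)*(a + 3)^2*(a + 2)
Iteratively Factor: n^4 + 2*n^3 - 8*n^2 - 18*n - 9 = (n - 3)*(n^3 + 5*n^2 + 7*n + 3) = (n - 3)*(n + 1)*(n^2 + 4*n + 3) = (n - 3)*(n + 1)^2*(n + 3)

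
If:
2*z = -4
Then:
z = -2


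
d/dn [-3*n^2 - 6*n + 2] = -6*n - 6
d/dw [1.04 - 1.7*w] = -1.70000000000000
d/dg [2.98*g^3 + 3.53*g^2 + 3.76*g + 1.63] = 8.94*g^2 + 7.06*g + 3.76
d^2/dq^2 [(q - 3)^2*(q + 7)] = 6*q + 2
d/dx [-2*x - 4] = -2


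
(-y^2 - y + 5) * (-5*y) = 5*y^3 + 5*y^2 - 25*y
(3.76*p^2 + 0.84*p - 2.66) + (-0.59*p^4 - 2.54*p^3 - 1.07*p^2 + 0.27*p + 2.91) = -0.59*p^4 - 2.54*p^3 + 2.69*p^2 + 1.11*p + 0.25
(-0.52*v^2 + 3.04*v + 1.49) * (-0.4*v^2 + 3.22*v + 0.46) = 0.208*v^4 - 2.8904*v^3 + 8.9536*v^2 + 6.1962*v + 0.6854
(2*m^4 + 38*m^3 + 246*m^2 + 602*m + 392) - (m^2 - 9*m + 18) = 2*m^4 + 38*m^3 + 245*m^2 + 611*m + 374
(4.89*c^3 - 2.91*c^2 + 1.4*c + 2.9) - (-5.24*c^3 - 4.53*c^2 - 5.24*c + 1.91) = 10.13*c^3 + 1.62*c^2 + 6.64*c + 0.99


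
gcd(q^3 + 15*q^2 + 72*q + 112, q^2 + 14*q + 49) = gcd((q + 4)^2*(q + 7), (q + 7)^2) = q + 7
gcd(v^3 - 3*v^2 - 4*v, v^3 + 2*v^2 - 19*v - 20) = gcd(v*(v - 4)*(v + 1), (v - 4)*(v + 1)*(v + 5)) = v^2 - 3*v - 4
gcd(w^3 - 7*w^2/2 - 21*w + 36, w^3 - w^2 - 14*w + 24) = w + 4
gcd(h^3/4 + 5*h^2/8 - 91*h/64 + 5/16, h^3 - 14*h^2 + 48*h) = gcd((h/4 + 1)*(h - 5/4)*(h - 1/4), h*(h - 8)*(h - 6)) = 1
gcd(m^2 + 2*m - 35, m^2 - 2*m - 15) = m - 5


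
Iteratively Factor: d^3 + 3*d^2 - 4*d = (d + 4)*(d^2 - d) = (d - 1)*(d + 4)*(d)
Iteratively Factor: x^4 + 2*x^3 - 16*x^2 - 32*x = (x + 2)*(x^3 - 16*x) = (x - 4)*(x + 2)*(x^2 + 4*x) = x*(x - 4)*(x + 2)*(x + 4)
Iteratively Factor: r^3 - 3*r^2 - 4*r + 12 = (r - 2)*(r^2 - r - 6) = (r - 2)*(r + 2)*(r - 3)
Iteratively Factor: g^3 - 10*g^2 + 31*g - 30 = (g - 2)*(g^2 - 8*g + 15) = (g - 5)*(g - 2)*(g - 3)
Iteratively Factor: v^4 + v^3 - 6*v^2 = (v)*(v^3 + v^2 - 6*v) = v^2*(v^2 + v - 6) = v^2*(v - 2)*(v + 3)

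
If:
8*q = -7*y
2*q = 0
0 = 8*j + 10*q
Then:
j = 0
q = 0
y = 0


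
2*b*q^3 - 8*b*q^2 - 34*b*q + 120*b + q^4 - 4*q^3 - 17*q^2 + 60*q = (2*b + q)*(q - 5)*(q - 3)*(q + 4)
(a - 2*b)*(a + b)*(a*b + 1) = a^3*b - a^2*b^2 + a^2 - 2*a*b^3 - a*b - 2*b^2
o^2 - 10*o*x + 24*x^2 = (o - 6*x)*(o - 4*x)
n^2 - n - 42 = (n - 7)*(n + 6)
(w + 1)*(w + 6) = w^2 + 7*w + 6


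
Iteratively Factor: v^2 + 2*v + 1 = (v + 1)*(v + 1)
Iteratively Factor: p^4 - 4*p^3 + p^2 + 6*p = (p - 2)*(p^3 - 2*p^2 - 3*p) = (p - 2)*(p + 1)*(p^2 - 3*p) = p*(p - 2)*(p + 1)*(p - 3)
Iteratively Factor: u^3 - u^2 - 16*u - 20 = (u + 2)*(u^2 - 3*u - 10) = (u + 2)^2*(u - 5)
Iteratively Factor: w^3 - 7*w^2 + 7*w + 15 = (w - 5)*(w^2 - 2*w - 3) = (w - 5)*(w + 1)*(w - 3)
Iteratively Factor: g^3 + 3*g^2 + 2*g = (g + 2)*(g^2 + g) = (g + 1)*(g + 2)*(g)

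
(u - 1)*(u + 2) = u^2 + u - 2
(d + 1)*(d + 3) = d^2 + 4*d + 3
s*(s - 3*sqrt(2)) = s^2 - 3*sqrt(2)*s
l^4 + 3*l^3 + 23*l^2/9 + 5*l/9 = l*(l + 1/3)*(l + 1)*(l + 5/3)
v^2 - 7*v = v*(v - 7)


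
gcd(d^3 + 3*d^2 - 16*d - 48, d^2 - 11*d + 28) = d - 4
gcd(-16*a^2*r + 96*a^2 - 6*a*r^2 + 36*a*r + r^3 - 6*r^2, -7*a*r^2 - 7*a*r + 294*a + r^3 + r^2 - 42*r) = r - 6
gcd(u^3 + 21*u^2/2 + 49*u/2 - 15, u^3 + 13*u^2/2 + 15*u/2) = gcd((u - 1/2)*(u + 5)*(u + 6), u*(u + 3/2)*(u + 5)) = u + 5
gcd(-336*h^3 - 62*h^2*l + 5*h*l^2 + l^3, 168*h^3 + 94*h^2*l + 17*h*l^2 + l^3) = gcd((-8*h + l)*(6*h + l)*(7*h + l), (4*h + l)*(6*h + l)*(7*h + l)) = 42*h^2 + 13*h*l + l^2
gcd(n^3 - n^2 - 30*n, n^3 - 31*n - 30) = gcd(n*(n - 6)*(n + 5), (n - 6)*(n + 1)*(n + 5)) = n^2 - n - 30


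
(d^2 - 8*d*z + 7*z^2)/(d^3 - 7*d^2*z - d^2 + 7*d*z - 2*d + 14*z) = (d - z)/(d^2 - d - 2)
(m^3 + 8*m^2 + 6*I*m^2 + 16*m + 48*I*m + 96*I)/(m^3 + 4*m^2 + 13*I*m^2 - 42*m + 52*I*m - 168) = (m + 4)/(m + 7*I)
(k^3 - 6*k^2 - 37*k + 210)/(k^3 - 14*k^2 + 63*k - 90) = (k^2 - k - 42)/(k^2 - 9*k + 18)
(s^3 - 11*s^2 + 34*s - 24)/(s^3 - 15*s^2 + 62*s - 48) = (s - 4)/(s - 8)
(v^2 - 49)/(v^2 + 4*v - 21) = (v - 7)/(v - 3)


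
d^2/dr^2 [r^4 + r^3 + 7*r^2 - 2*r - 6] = 12*r^2 + 6*r + 14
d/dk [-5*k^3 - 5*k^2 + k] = -15*k^2 - 10*k + 1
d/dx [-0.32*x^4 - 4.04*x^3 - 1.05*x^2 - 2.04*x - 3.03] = -1.28*x^3 - 12.12*x^2 - 2.1*x - 2.04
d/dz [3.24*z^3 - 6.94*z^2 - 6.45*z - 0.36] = 9.72*z^2 - 13.88*z - 6.45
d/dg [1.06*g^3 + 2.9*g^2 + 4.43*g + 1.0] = 3.18*g^2 + 5.8*g + 4.43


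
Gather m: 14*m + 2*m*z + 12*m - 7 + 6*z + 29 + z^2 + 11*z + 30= m*(2*z + 26) + z^2 + 17*z + 52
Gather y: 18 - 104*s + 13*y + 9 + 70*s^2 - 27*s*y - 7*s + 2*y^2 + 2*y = 70*s^2 - 111*s + 2*y^2 + y*(15 - 27*s) + 27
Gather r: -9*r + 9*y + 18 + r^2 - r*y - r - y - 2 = r^2 + r*(-y - 10) + 8*y + 16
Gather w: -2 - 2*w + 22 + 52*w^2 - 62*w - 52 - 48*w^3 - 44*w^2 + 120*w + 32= -48*w^3 + 8*w^2 + 56*w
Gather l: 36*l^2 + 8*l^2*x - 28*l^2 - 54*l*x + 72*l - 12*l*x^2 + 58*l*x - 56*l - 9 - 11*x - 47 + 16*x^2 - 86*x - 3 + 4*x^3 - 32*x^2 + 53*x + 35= l^2*(8*x + 8) + l*(-12*x^2 + 4*x + 16) + 4*x^3 - 16*x^2 - 44*x - 24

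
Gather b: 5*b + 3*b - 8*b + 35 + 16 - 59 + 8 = 0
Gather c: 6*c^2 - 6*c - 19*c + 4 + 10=6*c^2 - 25*c + 14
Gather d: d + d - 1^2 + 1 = 2*d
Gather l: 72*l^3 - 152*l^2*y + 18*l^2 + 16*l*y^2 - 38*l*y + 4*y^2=72*l^3 + l^2*(18 - 152*y) + l*(16*y^2 - 38*y) + 4*y^2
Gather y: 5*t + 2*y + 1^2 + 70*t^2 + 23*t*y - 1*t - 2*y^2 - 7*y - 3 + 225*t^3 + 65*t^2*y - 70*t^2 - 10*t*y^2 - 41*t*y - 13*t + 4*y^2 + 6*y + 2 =225*t^3 - 9*t + y^2*(2 - 10*t) + y*(65*t^2 - 18*t + 1)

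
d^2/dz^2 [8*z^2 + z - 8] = 16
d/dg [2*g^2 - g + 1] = 4*g - 1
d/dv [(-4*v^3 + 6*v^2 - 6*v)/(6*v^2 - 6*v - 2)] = 3*(-2*v^4 + 4*v^3 + 2*v^2 - 2*v + 1)/(9*v^4 - 18*v^3 + 3*v^2 + 6*v + 1)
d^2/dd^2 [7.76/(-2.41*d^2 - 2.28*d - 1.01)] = (90.141712*d^2 + 85.279296*d - 7.76*(4.82*d + 2.28)*(9.64*d + 4.56) + 37.777232)/(2.41*d^2 + 2.28*d + 1.01)^3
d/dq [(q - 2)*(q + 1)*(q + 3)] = 3*q^2 + 4*q - 5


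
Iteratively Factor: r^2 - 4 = (r - 2)*(r + 2)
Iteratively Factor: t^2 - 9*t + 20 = (t - 4)*(t - 5)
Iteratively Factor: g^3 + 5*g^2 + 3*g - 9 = (g + 3)*(g^2 + 2*g - 3) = (g - 1)*(g + 3)*(g + 3)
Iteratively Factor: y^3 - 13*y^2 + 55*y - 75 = (y - 5)*(y^2 - 8*y + 15) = (y - 5)^2*(y - 3)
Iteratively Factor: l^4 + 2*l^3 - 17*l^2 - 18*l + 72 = (l + 4)*(l^3 - 2*l^2 - 9*l + 18) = (l - 2)*(l + 4)*(l^2 - 9) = (l - 2)*(l + 3)*(l + 4)*(l - 3)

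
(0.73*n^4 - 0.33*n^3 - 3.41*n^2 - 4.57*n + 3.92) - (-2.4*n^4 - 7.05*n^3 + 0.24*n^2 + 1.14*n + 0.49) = 3.13*n^4 + 6.72*n^3 - 3.65*n^2 - 5.71*n + 3.43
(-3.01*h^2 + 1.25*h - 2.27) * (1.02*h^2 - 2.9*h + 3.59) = -3.0702*h^4 + 10.004*h^3 - 16.7463*h^2 + 11.0705*h - 8.1493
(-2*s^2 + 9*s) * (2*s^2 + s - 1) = -4*s^4 + 16*s^3 + 11*s^2 - 9*s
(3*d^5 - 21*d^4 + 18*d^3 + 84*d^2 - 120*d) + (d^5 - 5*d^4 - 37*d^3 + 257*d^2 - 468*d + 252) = 4*d^5 - 26*d^4 - 19*d^3 + 341*d^2 - 588*d + 252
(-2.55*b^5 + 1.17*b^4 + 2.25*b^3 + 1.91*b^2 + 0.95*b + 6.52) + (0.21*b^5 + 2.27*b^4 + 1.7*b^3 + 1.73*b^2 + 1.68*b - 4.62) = -2.34*b^5 + 3.44*b^4 + 3.95*b^3 + 3.64*b^2 + 2.63*b + 1.9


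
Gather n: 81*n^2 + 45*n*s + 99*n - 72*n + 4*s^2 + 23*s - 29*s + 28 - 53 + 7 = 81*n^2 + n*(45*s + 27) + 4*s^2 - 6*s - 18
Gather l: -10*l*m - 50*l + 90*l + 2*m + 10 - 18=l*(40 - 10*m) + 2*m - 8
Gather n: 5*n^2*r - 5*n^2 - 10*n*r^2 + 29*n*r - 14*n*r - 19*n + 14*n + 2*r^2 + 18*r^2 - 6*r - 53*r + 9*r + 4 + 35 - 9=n^2*(5*r - 5) + n*(-10*r^2 + 15*r - 5) + 20*r^2 - 50*r + 30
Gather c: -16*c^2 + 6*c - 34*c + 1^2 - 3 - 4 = -16*c^2 - 28*c - 6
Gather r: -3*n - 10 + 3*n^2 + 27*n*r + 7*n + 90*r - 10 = 3*n^2 + 4*n + r*(27*n + 90) - 20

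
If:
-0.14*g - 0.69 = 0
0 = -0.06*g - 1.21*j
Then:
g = -4.93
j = 0.24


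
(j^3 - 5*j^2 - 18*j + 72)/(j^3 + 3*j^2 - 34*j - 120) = (j - 3)/(j + 5)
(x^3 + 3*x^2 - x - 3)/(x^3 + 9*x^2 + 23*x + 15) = (x - 1)/(x + 5)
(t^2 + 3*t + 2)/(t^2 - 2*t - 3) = (t + 2)/(t - 3)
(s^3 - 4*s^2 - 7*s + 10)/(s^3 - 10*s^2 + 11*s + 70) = (s - 1)/(s - 7)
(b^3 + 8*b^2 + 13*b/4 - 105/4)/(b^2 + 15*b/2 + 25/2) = (2*b^2 + 11*b - 21)/(2*(b + 5))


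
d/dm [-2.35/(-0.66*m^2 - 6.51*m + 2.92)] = (-3.102*m - 15.2985)/(0.66*m^2 + 6.51*m - 2.92)^2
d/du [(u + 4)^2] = 2*u + 8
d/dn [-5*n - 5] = -5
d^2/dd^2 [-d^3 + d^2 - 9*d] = 2 - 6*d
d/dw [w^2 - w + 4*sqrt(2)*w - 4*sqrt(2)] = 2*w - 1 + 4*sqrt(2)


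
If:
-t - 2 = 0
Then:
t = -2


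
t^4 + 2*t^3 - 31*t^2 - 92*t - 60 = (t - 6)*(t + 1)*(t + 2)*(t + 5)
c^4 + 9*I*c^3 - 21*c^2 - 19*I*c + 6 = (c + I)^3*(c + 6*I)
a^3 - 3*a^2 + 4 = (a - 2)^2*(a + 1)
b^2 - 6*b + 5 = (b - 5)*(b - 1)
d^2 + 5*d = d*(d + 5)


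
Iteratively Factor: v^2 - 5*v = (v - 5)*(v)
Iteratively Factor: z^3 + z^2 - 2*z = (z - 1)*(z^2 + 2*z) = z*(z - 1)*(z + 2)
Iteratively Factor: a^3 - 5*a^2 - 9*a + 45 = (a - 5)*(a^2 - 9) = (a - 5)*(a + 3)*(a - 3)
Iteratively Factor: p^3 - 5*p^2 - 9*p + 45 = (p - 5)*(p^2 - 9) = (p - 5)*(p + 3)*(p - 3)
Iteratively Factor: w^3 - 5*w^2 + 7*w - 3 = (w - 3)*(w^2 - 2*w + 1) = (w - 3)*(w - 1)*(w - 1)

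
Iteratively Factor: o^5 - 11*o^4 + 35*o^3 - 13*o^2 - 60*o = (o + 1)*(o^4 - 12*o^3 + 47*o^2 - 60*o) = o*(o + 1)*(o^3 - 12*o^2 + 47*o - 60) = o*(o - 5)*(o + 1)*(o^2 - 7*o + 12) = o*(o - 5)*(o - 3)*(o + 1)*(o - 4)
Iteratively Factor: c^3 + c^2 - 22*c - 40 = (c - 5)*(c^2 + 6*c + 8) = (c - 5)*(c + 4)*(c + 2)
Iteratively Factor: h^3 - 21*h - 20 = (h - 5)*(h^2 + 5*h + 4) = (h - 5)*(h + 4)*(h + 1)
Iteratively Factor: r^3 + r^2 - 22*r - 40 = (r - 5)*(r^2 + 6*r + 8) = (r - 5)*(r + 2)*(r + 4)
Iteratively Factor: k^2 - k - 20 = (k + 4)*(k - 5)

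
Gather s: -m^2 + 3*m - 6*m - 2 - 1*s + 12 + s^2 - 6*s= -m^2 - 3*m + s^2 - 7*s + 10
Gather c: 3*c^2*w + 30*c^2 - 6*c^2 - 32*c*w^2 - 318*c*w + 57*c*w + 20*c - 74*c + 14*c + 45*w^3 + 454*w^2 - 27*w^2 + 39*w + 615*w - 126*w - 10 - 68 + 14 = c^2*(3*w + 24) + c*(-32*w^2 - 261*w - 40) + 45*w^3 + 427*w^2 + 528*w - 64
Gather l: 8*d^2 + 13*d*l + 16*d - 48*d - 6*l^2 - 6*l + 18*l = 8*d^2 - 32*d - 6*l^2 + l*(13*d + 12)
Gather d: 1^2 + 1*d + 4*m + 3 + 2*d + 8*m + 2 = 3*d + 12*m + 6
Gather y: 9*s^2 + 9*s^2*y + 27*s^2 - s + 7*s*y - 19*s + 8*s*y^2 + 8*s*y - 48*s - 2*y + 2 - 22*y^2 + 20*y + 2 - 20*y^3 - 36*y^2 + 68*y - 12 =36*s^2 - 68*s - 20*y^3 + y^2*(8*s - 58) + y*(9*s^2 + 15*s + 86) - 8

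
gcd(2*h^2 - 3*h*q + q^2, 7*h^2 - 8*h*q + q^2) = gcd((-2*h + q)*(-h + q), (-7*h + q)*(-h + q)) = -h + q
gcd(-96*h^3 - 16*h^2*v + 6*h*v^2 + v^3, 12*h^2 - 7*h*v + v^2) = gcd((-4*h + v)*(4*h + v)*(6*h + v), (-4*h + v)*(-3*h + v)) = -4*h + v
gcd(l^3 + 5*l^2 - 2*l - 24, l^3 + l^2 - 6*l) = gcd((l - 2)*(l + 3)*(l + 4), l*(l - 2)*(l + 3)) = l^2 + l - 6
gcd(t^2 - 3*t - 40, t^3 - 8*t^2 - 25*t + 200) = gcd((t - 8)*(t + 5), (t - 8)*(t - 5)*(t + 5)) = t^2 - 3*t - 40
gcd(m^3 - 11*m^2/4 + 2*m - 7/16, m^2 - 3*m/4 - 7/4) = m - 7/4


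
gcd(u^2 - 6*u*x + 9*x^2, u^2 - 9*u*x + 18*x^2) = -u + 3*x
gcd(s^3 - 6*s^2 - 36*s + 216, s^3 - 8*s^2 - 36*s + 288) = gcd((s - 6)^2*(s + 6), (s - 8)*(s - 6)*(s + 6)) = s^2 - 36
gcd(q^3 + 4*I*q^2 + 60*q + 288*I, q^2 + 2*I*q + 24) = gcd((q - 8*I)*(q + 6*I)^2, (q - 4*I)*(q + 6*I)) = q + 6*I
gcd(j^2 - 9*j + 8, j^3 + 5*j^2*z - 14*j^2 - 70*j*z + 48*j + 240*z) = j - 8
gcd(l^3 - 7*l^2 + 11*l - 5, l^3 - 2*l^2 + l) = l^2 - 2*l + 1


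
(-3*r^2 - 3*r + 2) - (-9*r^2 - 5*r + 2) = 6*r^2 + 2*r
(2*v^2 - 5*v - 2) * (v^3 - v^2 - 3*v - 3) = 2*v^5 - 7*v^4 - 3*v^3 + 11*v^2 + 21*v + 6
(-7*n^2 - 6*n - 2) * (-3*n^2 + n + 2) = 21*n^4 + 11*n^3 - 14*n^2 - 14*n - 4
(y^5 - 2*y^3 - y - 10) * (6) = 6*y^5 - 12*y^3 - 6*y - 60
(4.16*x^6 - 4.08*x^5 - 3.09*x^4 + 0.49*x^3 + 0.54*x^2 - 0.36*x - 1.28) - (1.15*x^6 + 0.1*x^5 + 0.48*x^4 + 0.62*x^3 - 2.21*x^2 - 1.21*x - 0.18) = 3.01*x^6 - 4.18*x^5 - 3.57*x^4 - 0.13*x^3 + 2.75*x^2 + 0.85*x - 1.1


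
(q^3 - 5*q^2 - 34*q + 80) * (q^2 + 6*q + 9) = q^5 + q^4 - 55*q^3 - 169*q^2 + 174*q + 720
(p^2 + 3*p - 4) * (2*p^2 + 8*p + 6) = 2*p^4 + 14*p^3 + 22*p^2 - 14*p - 24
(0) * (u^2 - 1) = 0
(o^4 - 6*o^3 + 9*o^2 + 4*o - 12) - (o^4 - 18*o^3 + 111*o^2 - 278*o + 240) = 12*o^3 - 102*o^2 + 282*o - 252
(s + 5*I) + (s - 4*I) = 2*s + I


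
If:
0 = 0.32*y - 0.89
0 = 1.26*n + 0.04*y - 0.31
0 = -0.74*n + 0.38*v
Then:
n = 0.16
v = 0.31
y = 2.78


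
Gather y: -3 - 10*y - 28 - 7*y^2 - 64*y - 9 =-7*y^2 - 74*y - 40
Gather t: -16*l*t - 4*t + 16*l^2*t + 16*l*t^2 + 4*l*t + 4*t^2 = t^2*(16*l + 4) + t*(16*l^2 - 12*l - 4)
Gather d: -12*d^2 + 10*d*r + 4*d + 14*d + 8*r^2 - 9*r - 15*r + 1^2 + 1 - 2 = -12*d^2 + d*(10*r + 18) + 8*r^2 - 24*r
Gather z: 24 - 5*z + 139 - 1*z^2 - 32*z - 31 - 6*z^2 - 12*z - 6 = -7*z^2 - 49*z + 126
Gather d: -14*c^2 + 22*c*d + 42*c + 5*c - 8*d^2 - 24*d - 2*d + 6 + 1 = -14*c^2 + 47*c - 8*d^2 + d*(22*c - 26) + 7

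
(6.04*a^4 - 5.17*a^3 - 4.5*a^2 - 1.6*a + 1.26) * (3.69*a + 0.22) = 22.2876*a^5 - 17.7485*a^4 - 17.7424*a^3 - 6.894*a^2 + 4.2974*a + 0.2772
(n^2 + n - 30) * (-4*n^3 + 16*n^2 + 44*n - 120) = -4*n^5 + 12*n^4 + 180*n^3 - 556*n^2 - 1440*n + 3600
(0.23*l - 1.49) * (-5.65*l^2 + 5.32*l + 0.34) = -1.2995*l^3 + 9.6421*l^2 - 7.8486*l - 0.5066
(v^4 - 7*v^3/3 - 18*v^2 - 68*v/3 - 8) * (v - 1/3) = v^5 - 8*v^4/3 - 155*v^3/9 - 50*v^2/3 - 4*v/9 + 8/3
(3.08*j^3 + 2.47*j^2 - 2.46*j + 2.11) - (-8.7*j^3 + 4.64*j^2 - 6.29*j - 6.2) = 11.78*j^3 - 2.17*j^2 + 3.83*j + 8.31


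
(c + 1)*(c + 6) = c^2 + 7*c + 6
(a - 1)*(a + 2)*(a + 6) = a^3 + 7*a^2 + 4*a - 12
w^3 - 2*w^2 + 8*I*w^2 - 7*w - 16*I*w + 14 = (w - 2)*(w + I)*(w + 7*I)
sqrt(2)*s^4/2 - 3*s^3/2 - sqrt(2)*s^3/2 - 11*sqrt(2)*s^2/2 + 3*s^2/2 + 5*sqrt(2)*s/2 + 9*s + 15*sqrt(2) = (s - 3)*(s - 5*sqrt(2)/2)*(s + sqrt(2))*(sqrt(2)*s/2 + sqrt(2))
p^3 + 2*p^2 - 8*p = p*(p - 2)*(p + 4)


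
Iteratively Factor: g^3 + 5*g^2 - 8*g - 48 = (g - 3)*(g^2 + 8*g + 16) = (g - 3)*(g + 4)*(g + 4)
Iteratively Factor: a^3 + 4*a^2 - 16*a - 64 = (a + 4)*(a^2 - 16) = (a - 4)*(a + 4)*(a + 4)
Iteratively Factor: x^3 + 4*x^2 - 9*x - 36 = (x + 3)*(x^2 + x - 12) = (x + 3)*(x + 4)*(x - 3)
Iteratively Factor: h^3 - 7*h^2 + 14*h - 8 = (h - 2)*(h^2 - 5*h + 4) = (h - 2)*(h - 1)*(h - 4)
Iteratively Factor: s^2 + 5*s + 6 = (s + 2)*(s + 3)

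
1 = 1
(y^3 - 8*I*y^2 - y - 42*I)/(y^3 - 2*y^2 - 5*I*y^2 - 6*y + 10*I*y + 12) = (y^2 - 5*I*y + 14)/(y^2 - 2*y*(1 + I) + 4*I)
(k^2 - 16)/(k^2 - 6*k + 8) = (k + 4)/(k - 2)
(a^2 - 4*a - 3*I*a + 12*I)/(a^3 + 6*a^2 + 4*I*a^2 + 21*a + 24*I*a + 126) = (a - 4)/(a^2 + a*(6 + 7*I) + 42*I)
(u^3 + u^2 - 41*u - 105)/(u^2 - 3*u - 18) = (u^2 - 2*u - 35)/(u - 6)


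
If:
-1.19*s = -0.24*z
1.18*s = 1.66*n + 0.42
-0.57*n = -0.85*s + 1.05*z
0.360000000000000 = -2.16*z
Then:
No Solution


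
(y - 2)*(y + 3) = y^2 + y - 6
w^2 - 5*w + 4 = (w - 4)*(w - 1)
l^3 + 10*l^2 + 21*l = l*(l + 3)*(l + 7)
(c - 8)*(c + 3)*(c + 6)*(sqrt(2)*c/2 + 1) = sqrt(2)*c^4/2 + sqrt(2)*c^3/2 + c^3 - 27*sqrt(2)*c^2 + c^2 - 72*sqrt(2)*c - 54*c - 144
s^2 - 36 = (s - 6)*(s + 6)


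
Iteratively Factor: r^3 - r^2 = (r)*(r^2 - r) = r^2*(r - 1)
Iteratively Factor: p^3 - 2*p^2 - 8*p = (p + 2)*(p^2 - 4*p) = p*(p + 2)*(p - 4)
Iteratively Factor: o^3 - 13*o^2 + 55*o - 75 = (o - 5)*(o^2 - 8*o + 15) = (o - 5)^2*(o - 3)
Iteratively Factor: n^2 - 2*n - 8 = (n - 4)*(n + 2)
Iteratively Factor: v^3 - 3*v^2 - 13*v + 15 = (v + 3)*(v^2 - 6*v + 5) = (v - 1)*(v + 3)*(v - 5)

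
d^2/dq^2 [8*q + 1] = 0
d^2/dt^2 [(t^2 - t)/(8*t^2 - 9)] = 2*(-64*t^3 + 216*t^2 - 216*t + 81)/(512*t^6 - 1728*t^4 + 1944*t^2 - 729)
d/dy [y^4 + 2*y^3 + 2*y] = 4*y^3 + 6*y^2 + 2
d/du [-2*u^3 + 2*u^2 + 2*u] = -6*u^2 + 4*u + 2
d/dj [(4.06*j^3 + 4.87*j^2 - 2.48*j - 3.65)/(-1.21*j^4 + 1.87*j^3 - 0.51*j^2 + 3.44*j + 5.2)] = (4.9126*j^6 + 11.7854*j^5 - 20.1799*j^4 + 19.542*j^3 + 99.3005*j^2 + 46.925*j - 0.340000000000002)/(1.4641*j^8 - 4.5254*j^7 + 4.7311*j^6 - 10.2322*j^5 + 0.541700000000001*j^4 + 15.9392*j^3 + 6.5296*j^2 + 35.776*j + 27.04)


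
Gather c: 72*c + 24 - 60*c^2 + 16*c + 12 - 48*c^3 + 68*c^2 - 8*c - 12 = -48*c^3 + 8*c^2 + 80*c + 24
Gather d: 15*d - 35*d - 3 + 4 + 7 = 8 - 20*d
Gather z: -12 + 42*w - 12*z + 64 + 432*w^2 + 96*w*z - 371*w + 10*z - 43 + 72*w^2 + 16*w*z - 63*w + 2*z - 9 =504*w^2 + 112*w*z - 392*w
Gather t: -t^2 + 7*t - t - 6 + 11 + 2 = -t^2 + 6*t + 7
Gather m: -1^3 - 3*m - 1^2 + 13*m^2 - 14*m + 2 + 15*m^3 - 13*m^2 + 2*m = 15*m^3 - 15*m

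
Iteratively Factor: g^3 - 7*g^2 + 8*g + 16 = (g + 1)*(g^2 - 8*g + 16) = (g - 4)*(g + 1)*(g - 4)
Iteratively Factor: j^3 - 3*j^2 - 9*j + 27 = (j - 3)*(j^2 - 9) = (j - 3)*(j + 3)*(j - 3)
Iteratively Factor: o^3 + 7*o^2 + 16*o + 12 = (o + 3)*(o^2 + 4*o + 4) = (o + 2)*(o + 3)*(o + 2)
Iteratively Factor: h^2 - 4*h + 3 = (h - 3)*(h - 1)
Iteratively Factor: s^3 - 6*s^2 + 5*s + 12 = (s + 1)*(s^2 - 7*s + 12) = (s - 3)*(s + 1)*(s - 4)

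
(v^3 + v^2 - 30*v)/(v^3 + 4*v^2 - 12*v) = (v - 5)/(v - 2)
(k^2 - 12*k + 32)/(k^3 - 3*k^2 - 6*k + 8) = (k - 8)/(k^2 + k - 2)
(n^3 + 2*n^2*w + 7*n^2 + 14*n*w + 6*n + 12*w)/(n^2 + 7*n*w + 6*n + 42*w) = (n^2 + 2*n*w + n + 2*w)/(n + 7*w)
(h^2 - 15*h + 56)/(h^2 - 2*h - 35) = (h - 8)/(h + 5)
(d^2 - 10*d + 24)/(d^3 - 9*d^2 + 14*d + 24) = 1/(d + 1)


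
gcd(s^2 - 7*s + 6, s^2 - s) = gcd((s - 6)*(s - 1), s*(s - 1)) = s - 1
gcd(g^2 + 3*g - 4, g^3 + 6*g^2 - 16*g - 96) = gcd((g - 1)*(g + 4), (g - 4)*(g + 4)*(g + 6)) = g + 4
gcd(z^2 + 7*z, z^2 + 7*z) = z^2 + 7*z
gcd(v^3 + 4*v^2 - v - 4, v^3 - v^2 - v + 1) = v^2 - 1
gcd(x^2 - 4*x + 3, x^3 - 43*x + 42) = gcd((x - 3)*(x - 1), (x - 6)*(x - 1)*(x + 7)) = x - 1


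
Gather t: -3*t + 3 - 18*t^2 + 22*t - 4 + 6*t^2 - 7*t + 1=-12*t^2 + 12*t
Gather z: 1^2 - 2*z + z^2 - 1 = z^2 - 2*z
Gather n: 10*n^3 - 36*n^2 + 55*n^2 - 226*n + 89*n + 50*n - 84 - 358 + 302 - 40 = 10*n^3 + 19*n^2 - 87*n - 180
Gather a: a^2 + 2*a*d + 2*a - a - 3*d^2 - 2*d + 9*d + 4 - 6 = a^2 + a*(2*d + 1) - 3*d^2 + 7*d - 2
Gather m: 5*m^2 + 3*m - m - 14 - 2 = 5*m^2 + 2*m - 16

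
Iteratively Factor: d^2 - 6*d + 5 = (d - 1)*(d - 5)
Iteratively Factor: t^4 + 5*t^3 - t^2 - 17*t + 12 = (t - 1)*(t^3 + 6*t^2 + 5*t - 12) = (t - 1)*(t + 3)*(t^2 + 3*t - 4) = (t - 1)^2*(t + 3)*(t + 4)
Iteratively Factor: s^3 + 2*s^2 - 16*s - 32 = (s + 2)*(s^2 - 16) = (s + 2)*(s + 4)*(s - 4)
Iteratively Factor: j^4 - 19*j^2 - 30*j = (j - 5)*(j^3 + 5*j^2 + 6*j) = j*(j - 5)*(j^2 + 5*j + 6) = j*(j - 5)*(j + 3)*(j + 2)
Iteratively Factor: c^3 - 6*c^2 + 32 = (c - 4)*(c^2 - 2*c - 8) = (c - 4)*(c + 2)*(c - 4)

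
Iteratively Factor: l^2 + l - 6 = (l - 2)*(l + 3)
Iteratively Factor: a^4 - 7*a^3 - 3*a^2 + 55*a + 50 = (a + 2)*(a^3 - 9*a^2 + 15*a + 25) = (a - 5)*(a + 2)*(a^2 - 4*a - 5) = (a - 5)^2*(a + 2)*(a + 1)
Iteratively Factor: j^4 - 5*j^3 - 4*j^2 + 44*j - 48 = (j - 4)*(j^3 - j^2 - 8*j + 12) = (j - 4)*(j - 2)*(j^2 + j - 6) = (j - 4)*(j - 2)^2*(j + 3)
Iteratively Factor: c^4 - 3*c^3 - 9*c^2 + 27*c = (c)*(c^3 - 3*c^2 - 9*c + 27) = c*(c + 3)*(c^2 - 6*c + 9) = c*(c - 3)*(c + 3)*(c - 3)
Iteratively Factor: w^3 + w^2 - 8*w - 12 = (w - 3)*(w^2 + 4*w + 4) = (w - 3)*(w + 2)*(w + 2)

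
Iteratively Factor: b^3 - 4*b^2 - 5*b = (b - 5)*(b^2 + b) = b*(b - 5)*(b + 1)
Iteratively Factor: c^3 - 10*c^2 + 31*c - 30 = (c - 5)*(c^2 - 5*c + 6) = (c - 5)*(c - 3)*(c - 2)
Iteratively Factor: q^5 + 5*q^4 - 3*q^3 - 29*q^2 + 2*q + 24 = (q - 2)*(q^4 + 7*q^3 + 11*q^2 - 7*q - 12) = (q - 2)*(q + 3)*(q^3 + 4*q^2 - q - 4) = (q - 2)*(q + 1)*(q + 3)*(q^2 + 3*q - 4) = (q - 2)*(q - 1)*(q + 1)*(q + 3)*(q + 4)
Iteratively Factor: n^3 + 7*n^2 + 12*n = (n)*(n^2 + 7*n + 12) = n*(n + 4)*(n + 3)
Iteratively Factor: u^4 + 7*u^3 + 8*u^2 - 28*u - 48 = (u + 4)*(u^3 + 3*u^2 - 4*u - 12) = (u + 2)*(u + 4)*(u^2 + u - 6) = (u - 2)*(u + 2)*(u + 4)*(u + 3)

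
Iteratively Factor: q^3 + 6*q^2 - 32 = (q + 4)*(q^2 + 2*q - 8) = (q + 4)^2*(q - 2)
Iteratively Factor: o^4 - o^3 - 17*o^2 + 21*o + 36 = (o + 4)*(o^3 - 5*o^2 + 3*o + 9) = (o - 3)*(o + 4)*(o^2 - 2*o - 3) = (o - 3)*(o + 1)*(o + 4)*(o - 3)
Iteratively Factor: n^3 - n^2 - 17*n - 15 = (n + 3)*(n^2 - 4*n - 5) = (n - 5)*(n + 3)*(n + 1)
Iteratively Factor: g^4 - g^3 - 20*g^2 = (g)*(g^3 - g^2 - 20*g) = g*(g - 5)*(g^2 + 4*g) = g*(g - 5)*(g + 4)*(g)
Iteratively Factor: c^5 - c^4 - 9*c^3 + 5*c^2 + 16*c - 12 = (c - 1)*(c^4 - 9*c^2 - 4*c + 12) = (c - 1)^2*(c^3 + c^2 - 8*c - 12) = (c - 1)^2*(c + 2)*(c^2 - c - 6) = (c - 1)^2*(c + 2)^2*(c - 3)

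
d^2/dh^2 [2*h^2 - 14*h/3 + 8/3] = 4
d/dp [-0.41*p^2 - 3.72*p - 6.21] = -0.82*p - 3.72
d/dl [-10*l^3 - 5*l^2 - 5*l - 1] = -30*l^2 - 10*l - 5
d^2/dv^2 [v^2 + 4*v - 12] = 2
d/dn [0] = 0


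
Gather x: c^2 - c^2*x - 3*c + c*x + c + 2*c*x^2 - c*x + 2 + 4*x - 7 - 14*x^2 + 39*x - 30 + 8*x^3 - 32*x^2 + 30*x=c^2 - 2*c + 8*x^3 + x^2*(2*c - 46) + x*(73 - c^2) - 35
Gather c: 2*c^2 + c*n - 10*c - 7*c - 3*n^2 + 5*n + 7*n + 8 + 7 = 2*c^2 + c*(n - 17) - 3*n^2 + 12*n + 15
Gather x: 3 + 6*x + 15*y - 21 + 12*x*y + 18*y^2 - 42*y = x*(12*y + 6) + 18*y^2 - 27*y - 18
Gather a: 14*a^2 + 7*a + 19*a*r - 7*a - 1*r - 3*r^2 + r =14*a^2 + 19*a*r - 3*r^2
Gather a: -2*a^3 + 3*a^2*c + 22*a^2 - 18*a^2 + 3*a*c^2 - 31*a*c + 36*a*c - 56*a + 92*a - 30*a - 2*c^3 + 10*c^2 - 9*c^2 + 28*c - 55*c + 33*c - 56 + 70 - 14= -2*a^3 + a^2*(3*c + 4) + a*(3*c^2 + 5*c + 6) - 2*c^3 + c^2 + 6*c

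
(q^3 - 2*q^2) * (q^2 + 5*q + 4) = q^5 + 3*q^4 - 6*q^3 - 8*q^2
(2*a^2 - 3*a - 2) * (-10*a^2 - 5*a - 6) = -20*a^4 + 20*a^3 + 23*a^2 + 28*a + 12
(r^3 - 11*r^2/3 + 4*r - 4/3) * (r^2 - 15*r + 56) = r^5 - 56*r^4/3 + 115*r^3 - 800*r^2/3 + 244*r - 224/3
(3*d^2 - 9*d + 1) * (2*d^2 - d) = 6*d^4 - 21*d^3 + 11*d^2 - d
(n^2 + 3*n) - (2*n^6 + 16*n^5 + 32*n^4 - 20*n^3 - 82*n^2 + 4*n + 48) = -2*n^6 - 16*n^5 - 32*n^4 + 20*n^3 + 83*n^2 - n - 48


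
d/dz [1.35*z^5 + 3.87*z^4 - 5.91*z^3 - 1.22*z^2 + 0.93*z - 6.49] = 6.75*z^4 + 15.48*z^3 - 17.73*z^2 - 2.44*z + 0.93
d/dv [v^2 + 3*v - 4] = 2*v + 3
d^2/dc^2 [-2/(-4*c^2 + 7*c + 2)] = 4*(16*c^2 - 28*c - (8*c - 7)^2 - 8)/(-4*c^2 + 7*c + 2)^3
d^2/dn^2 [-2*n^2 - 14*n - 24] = -4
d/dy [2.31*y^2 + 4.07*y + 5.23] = 4.62*y + 4.07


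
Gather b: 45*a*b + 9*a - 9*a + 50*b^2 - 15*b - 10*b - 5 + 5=50*b^2 + b*(45*a - 25)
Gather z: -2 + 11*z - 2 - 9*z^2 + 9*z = -9*z^2 + 20*z - 4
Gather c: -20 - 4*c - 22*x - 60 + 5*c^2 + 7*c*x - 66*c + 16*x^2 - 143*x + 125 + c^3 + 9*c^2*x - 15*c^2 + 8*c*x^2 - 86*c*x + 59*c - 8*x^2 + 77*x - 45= c^3 + c^2*(9*x - 10) + c*(8*x^2 - 79*x - 11) + 8*x^2 - 88*x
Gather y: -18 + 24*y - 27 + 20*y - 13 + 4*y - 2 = 48*y - 60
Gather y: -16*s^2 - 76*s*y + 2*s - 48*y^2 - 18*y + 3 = -16*s^2 + 2*s - 48*y^2 + y*(-76*s - 18) + 3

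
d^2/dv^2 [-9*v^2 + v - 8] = -18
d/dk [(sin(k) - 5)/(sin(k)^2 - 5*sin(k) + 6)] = (10*sin(k) + cos(k)^2 - 20)*cos(k)/(sin(k)^2 - 5*sin(k) + 6)^2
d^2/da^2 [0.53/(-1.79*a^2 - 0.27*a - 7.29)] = (3.396346*a^2 + 0.512298*a - 0.53*(3.58*a + 0.27)*(7.16*a + 0.54) + 13.832046)/(1.79*a^2 + 0.27*a + 7.29)^3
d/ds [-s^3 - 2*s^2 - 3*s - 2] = -3*s^2 - 4*s - 3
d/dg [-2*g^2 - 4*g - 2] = -4*g - 4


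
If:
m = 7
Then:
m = 7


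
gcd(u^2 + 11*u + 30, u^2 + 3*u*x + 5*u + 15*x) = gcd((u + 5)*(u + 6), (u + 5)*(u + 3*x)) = u + 5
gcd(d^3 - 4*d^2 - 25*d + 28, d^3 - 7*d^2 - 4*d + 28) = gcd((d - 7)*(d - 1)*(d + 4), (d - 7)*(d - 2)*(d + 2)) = d - 7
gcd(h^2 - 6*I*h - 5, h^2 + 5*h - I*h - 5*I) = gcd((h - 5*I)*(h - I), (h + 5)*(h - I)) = h - I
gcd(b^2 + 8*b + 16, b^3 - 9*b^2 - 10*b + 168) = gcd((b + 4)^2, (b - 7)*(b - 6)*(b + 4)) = b + 4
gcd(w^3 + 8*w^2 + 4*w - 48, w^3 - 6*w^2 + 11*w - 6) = w - 2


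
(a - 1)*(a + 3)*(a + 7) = a^3 + 9*a^2 + 11*a - 21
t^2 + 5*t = t*(t + 5)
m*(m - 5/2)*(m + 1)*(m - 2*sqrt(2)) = m^4 - 2*sqrt(2)*m^3 - 3*m^3/2 - 5*m^2/2 + 3*sqrt(2)*m^2 + 5*sqrt(2)*m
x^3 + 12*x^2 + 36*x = x*(x + 6)^2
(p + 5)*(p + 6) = p^2 + 11*p + 30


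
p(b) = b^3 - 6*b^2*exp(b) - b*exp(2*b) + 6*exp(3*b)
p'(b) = -6*b^2*exp(b) + 3*b^2 - 2*b*exp(2*b) - 12*b*exp(b) + 18*exp(3*b) - exp(2*b)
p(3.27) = 105373.04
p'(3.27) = 319961.48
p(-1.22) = -4.19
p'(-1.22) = 6.74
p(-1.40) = -5.47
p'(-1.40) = 7.50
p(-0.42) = 1.11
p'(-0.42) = 8.18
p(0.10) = 7.91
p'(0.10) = 21.47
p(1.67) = 768.07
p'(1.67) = 2388.83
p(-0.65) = -0.57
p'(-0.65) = 6.66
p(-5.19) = -140.70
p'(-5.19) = 80.26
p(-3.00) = -29.68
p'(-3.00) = 26.12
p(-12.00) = -1728.01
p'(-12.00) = 432.00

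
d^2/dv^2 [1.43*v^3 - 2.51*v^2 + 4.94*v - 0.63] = 8.58*v - 5.02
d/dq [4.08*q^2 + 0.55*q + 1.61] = 8.16*q + 0.55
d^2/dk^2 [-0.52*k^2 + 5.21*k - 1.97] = -1.04000000000000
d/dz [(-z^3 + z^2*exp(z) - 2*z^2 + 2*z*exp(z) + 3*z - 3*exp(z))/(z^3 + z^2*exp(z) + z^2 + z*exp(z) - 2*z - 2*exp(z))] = (2*z^3*exp(z) + 8*z^2*exp(z) + z^2 + 2*z*exp(z) - exp(2*z) - 12*exp(z))/(z^4 + 2*z^3*exp(z) + 4*z^3 + z^2*exp(2*z) + 8*z^2*exp(z) + 4*z^2 + 4*z*exp(2*z) + 8*z*exp(z) + 4*exp(2*z))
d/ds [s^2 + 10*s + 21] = 2*s + 10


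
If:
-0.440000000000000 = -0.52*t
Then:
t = 0.85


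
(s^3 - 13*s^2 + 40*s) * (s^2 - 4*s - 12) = s^5 - 17*s^4 + 80*s^3 - 4*s^2 - 480*s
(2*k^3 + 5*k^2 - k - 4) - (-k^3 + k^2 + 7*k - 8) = 3*k^3 + 4*k^2 - 8*k + 4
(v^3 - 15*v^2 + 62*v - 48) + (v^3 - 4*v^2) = 2*v^3 - 19*v^2 + 62*v - 48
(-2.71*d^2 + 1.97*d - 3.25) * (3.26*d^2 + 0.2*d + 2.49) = -8.8346*d^4 + 5.8802*d^3 - 16.9489*d^2 + 4.2553*d - 8.0925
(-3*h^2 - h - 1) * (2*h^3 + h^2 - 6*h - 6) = -6*h^5 - 5*h^4 + 15*h^3 + 23*h^2 + 12*h + 6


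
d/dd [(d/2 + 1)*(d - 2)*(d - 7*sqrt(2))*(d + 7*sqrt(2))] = 2*d*(d^2 - 51)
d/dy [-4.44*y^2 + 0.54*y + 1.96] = 0.54 - 8.88*y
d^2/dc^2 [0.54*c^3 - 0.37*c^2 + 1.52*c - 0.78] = 3.24*c - 0.74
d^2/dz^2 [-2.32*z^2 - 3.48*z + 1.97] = -4.64000000000000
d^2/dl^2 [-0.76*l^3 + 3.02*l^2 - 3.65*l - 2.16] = 6.04 - 4.56*l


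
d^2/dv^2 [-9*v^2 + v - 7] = -18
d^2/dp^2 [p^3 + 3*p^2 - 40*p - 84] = 6*p + 6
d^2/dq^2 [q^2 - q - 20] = 2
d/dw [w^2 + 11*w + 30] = 2*w + 11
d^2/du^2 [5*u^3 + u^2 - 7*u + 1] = 30*u + 2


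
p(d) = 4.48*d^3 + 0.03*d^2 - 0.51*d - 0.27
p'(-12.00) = 1934.13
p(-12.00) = -7731.27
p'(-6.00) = 482.97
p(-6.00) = -963.81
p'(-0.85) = 9.15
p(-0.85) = -2.57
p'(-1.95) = 50.48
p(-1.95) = -32.38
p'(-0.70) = 6.03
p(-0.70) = -1.43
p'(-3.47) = 161.11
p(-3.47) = -185.32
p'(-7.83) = 823.01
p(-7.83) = -2145.06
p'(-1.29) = 21.78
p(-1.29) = -9.18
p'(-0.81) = 8.26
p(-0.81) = -2.22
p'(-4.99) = 333.85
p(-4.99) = -553.62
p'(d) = 13.44*d^2 + 0.06*d - 0.51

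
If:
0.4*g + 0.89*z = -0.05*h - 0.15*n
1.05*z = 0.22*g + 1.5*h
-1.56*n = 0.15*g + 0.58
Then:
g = 0.147442632952581 - 2.44551401552385*z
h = 1.0586753889435*z - 0.0216249194997119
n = 0.235145578415754*z - 0.385972048040312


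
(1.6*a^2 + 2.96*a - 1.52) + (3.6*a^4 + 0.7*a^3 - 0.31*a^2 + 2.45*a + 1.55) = 3.6*a^4 + 0.7*a^3 + 1.29*a^2 + 5.41*a + 0.03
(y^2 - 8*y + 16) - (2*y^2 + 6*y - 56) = -y^2 - 14*y + 72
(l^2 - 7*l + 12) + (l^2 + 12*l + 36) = 2*l^2 + 5*l + 48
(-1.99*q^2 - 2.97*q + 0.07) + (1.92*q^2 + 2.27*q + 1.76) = -0.0700000000000001*q^2 - 0.7*q + 1.83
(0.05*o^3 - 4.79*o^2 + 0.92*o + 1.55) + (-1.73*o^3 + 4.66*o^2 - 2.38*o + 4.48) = -1.68*o^3 - 0.13*o^2 - 1.46*o + 6.03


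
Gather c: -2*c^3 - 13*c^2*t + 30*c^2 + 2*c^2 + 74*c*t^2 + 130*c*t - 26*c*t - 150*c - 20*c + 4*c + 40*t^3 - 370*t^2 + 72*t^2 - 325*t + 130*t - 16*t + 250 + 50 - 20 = -2*c^3 + c^2*(32 - 13*t) + c*(74*t^2 + 104*t - 166) + 40*t^3 - 298*t^2 - 211*t + 280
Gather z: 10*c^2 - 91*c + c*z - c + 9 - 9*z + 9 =10*c^2 - 92*c + z*(c - 9) + 18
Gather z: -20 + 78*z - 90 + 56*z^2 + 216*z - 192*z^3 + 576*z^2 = -192*z^3 + 632*z^2 + 294*z - 110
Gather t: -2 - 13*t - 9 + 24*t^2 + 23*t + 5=24*t^2 + 10*t - 6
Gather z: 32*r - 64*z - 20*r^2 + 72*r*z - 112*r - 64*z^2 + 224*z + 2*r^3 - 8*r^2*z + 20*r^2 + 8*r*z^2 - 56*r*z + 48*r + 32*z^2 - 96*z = 2*r^3 - 32*r + z^2*(8*r - 32) + z*(-8*r^2 + 16*r + 64)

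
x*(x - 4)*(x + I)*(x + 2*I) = x^4 - 4*x^3 + 3*I*x^3 - 2*x^2 - 12*I*x^2 + 8*x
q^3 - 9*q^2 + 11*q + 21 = (q - 7)*(q - 3)*(q + 1)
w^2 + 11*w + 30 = (w + 5)*(w + 6)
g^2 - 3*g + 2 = (g - 2)*(g - 1)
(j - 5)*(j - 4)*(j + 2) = j^3 - 7*j^2 + 2*j + 40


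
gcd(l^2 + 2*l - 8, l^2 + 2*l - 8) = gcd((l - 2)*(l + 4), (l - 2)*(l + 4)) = l^2 + 2*l - 8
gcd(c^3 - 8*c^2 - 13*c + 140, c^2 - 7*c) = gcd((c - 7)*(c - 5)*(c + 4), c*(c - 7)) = c - 7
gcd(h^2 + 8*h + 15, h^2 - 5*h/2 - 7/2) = 1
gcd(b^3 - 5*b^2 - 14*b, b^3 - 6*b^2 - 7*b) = b^2 - 7*b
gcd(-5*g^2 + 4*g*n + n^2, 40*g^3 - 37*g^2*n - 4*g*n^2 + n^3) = 5*g^2 - 4*g*n - n^2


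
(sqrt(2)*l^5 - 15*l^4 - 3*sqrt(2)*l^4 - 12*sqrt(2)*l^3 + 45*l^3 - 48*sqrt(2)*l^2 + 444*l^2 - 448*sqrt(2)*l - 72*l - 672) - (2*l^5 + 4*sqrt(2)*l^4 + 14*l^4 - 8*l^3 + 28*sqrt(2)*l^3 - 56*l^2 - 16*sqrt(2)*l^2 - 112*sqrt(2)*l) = -2*l^5 + sqrt(2)*l^5 - 29*l^4 - 7*sqrt(2)*l^4 - 40*sqrt(2)*l^3 + 53*l^3 - 32*sqrt(2)*l^2 + 500*l^2 - 336*sqrt(2)*l - 72*l - 672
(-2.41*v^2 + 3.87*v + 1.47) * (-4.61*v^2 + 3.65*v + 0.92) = 11.1101*v^4 - 26.6372*v^3 + 5.1316*v^2 + 8.9259*v + 1.3524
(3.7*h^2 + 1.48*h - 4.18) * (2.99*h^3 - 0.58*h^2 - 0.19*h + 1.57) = 11.063*h^5 + 2.2792*h^4 - 14.0596*h^3 + 7.9522*h^2 + 3.1178*h - 6.5626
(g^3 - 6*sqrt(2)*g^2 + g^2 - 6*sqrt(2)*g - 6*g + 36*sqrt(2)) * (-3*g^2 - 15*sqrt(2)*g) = -3*g^5 - 3*g^4 + 3*sqrt(2)*g^4 + 3*sqrt(2)*g^3 + 198*g^3 - 18*sqrt(2)*g^2 + 180*g^2 - 1080*g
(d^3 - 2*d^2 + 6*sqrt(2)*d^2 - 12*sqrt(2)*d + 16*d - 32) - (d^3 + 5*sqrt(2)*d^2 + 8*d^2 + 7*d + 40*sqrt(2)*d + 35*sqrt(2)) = -10*d^2 + sqrt(2)*d^2 - 52*sqrt(2)*d + 9*d - 35*sqrt(2) - 32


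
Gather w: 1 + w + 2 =w + 3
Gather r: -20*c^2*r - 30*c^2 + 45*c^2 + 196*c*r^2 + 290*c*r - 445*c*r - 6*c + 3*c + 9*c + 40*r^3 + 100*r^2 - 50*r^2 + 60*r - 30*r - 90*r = 15*c^2 + 6*c + 40*r^3 + r^2*(196*c + 50) + r*(-20*c^2 - 155*c - 60)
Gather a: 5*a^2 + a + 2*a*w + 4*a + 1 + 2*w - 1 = 5*a^2 + a*(2*w + 5) + 2*w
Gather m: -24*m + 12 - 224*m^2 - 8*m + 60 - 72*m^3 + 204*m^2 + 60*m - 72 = -72*m^3 - 20*m^2 + 28*m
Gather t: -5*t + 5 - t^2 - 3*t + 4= -t^2 - 8*t + 9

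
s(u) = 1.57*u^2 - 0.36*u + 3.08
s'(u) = 3.14*u - 0.36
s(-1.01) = 5.05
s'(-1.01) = -3.53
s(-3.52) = 23.80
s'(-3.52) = -11.41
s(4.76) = 36.94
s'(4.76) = 14.59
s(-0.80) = 4.37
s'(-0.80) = -2.87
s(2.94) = 15.59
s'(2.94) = 8.87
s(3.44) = 20.42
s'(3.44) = 10.44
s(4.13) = 28.37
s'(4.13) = 12.61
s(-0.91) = 4.71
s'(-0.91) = -3.22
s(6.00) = 57.44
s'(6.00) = 18.48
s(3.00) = 16.13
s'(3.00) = 9.06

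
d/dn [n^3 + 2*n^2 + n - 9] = 3*n^2 + 4*n + 1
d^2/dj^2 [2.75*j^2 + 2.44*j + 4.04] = 5.50000000000000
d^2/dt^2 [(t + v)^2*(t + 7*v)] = 6*t + 18*v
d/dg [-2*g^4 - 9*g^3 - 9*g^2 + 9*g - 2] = -8*g^3 - 27*g^2 - 18*g + 9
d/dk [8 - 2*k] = -2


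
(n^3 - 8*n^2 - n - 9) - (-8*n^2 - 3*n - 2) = n^3 + 2*n - 7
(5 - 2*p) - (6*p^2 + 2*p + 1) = -6*p^2 - 4*p + 4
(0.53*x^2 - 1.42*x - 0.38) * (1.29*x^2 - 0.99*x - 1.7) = 0.6837*x^4 - 2.3565*x^3 + 0.0145999999999999*x^2 + 2.7902*x + 0.646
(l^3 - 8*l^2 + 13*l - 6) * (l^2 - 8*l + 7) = l^5 - 16*l^4 + 84*l^3 - 166*l^2 + 139*l - 42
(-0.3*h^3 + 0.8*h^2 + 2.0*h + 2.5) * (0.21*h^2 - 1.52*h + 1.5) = -0.063*h^5 + 0.624*h^4 - 1.246*h^3 - 1.315*h^2 - 0.8*h + 3.75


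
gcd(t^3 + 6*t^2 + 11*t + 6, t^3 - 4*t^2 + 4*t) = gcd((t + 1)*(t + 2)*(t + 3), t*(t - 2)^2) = 1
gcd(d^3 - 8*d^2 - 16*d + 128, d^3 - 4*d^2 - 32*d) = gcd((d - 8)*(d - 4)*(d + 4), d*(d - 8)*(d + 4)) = d^2 - 4*d - 32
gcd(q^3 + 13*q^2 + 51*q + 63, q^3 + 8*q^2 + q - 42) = q^2 + 10*q + 21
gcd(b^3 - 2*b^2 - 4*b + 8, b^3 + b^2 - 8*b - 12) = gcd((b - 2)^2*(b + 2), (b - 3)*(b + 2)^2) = b + 2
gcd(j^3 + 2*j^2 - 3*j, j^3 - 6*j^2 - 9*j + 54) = j + 3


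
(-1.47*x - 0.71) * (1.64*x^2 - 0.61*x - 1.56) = -2.4108*x^3 - 0.2677*x^2 + 2.7263*x + 1.1076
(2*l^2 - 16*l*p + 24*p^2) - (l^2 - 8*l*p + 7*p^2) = l^2 - 8*l*p + 17*p^2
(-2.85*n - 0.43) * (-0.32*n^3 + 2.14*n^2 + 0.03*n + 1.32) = 0.912*n^4 - 5.9614*n^3 - 1.0057*n^2 - 3.7749*n - 0.5676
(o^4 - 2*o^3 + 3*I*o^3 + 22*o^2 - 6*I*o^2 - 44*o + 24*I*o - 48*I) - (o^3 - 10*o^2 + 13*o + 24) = o^4 - 3*o^3 + 3*I*o^3 + 32*o^2 - 6*I*o^2 - 57*o + 24*I*o - 24 - 48*I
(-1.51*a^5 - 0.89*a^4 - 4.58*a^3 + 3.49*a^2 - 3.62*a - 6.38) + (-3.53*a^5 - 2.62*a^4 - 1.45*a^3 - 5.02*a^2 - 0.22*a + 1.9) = -5.04*a^5 - 3.51*a^4 - 6.03*a^3 - 1.53*a^2 - 3.84*a - 4.48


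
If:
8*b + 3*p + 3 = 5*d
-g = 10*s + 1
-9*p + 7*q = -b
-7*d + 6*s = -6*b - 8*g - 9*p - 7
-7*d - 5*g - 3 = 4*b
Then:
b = -59*s/79 - 27/79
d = 598*s/79 + 38/79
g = -10*s - 1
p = 1154*s/79 + 169/237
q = 10445*s/553 + 534/553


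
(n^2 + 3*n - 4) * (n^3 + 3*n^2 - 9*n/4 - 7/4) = n^5 + 6*n^4 + 11*n^3/4 - 41*n^2/2 + 15*n/4 + 7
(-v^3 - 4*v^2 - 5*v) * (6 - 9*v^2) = 9*v^5 + 36*v^4 + 39*v^3 - 24*v^2 - 30*v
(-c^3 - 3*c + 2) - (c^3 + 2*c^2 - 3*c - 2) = -2*c^3 - 2*c^2 + 4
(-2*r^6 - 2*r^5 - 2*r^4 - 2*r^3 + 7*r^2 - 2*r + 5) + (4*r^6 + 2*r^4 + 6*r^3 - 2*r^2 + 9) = 2*r^6 - 2*r^5 + 4*r^3 + 5*r^2 - 2*r + 14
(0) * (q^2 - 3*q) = 0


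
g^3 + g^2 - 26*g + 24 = (g - 4)*(g - 1)*(g + 6)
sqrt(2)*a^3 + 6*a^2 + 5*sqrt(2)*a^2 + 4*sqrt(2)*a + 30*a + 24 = (a + 4)*(a + 3*sqrt(2))*(sqrt(2)*a + sqrt(2))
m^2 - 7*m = m*(m - 7)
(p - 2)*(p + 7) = p^2 + 5*p - 14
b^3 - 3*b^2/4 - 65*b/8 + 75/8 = (b - 5/2)*(b - 5/4)*(b + 3)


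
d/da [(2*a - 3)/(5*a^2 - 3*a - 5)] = (-10*a^2 + 30*a - 19)/(25*a^4 - 30*a^3 - 41*a^2 + 30*a + 25)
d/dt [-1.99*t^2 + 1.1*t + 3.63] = 1.1 - 3.98*t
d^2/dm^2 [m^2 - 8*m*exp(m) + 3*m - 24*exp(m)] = -8*m*exp(m) - 40*exp(m) + 2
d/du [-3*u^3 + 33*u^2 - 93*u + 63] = -9*u^2 + 66*u - 93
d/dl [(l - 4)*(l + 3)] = 2*l - 1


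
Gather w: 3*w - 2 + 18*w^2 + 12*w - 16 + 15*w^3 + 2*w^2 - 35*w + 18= 15*w^3 + 20*w^2 - 20*w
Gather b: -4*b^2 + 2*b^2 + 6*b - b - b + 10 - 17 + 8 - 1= -2*b^2 + 4*b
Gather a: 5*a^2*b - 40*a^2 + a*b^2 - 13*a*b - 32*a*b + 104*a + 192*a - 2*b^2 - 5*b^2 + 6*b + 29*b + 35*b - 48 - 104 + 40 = a^2*(5*b - 40) + a*(b^2 - 45*b + 296) - 7*b^2 + 70*b - 112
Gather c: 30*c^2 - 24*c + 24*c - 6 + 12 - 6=30*c^2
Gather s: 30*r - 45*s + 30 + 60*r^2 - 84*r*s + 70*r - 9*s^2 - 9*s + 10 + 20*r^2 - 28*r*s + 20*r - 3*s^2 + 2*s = 80*r^2 + 120*r - 12*s^2 + s*(-112*r - 52) + 40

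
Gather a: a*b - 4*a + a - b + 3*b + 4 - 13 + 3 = a*(b - 3) + 2*b - 6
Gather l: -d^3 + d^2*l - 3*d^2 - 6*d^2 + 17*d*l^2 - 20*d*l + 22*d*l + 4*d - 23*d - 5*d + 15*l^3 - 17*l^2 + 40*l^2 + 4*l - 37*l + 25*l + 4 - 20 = -d^3 - 9*d^2 - 24*d + 15*l^3 + l^2*(17*d + 23) + l*(d^2 + 2*d - 8) - 16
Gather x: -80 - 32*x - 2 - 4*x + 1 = -36*x - 81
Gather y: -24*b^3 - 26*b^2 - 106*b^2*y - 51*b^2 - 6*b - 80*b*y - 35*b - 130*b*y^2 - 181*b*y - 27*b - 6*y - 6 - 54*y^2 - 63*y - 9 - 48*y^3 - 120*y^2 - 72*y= -24*b^3 - 77*b^2 - 68*b - 48*y^3 + y^2*(-130*b - 174) + y*(-106*b^2 - 261*b - 141) - 15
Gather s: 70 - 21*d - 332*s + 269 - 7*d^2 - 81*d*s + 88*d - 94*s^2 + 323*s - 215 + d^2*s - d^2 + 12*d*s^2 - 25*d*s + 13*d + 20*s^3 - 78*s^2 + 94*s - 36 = -8*d^2 + 80*d + 20*s^3 + s^2*(12*d - 172) + s*(d^2 - 106*d + 85) + 88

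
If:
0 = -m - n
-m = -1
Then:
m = 1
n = -1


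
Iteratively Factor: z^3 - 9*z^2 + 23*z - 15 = (z - 5)*(z^2 - 4*z + 3) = (z - 5)*(z - 1)*(z - 3)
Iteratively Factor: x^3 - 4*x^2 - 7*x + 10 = (x - 1)*(x^2 - 3*x - 10) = (x - 1)*(x + 2)*(x - 5)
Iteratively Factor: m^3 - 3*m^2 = (m)*(m^2 - 3*m) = m*(m - 3)*(m)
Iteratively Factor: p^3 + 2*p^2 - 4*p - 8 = (p + 2)*(p^2 - 4) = (p - 2)*(p + 2)*(p + 2)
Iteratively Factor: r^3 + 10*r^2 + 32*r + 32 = (r + 4)*(r^2 + 6*r + 8) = (r + 4)^2*(r + 2)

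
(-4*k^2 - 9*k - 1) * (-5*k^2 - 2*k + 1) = 20*k^4 + 53*k^3 + 19*k^2 - 7*k - 1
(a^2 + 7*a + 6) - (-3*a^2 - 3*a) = 4*a^2 + 10*a + 6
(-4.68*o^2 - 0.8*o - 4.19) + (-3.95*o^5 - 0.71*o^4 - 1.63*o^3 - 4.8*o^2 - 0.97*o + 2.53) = -3.95*o^5 - 0.71*o^4 - 1.63*o^3 - 9.48*o^2 - 1.77*o - 1.66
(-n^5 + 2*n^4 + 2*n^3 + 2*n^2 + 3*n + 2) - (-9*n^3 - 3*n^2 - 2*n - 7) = -n^5 + 2*n^4 + 11*n^3 + 5*n^2 + 5*n + 9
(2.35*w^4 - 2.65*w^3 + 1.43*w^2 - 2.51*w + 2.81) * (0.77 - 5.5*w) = -12.925*w^5 + 16.3845*w^4 - 9.9055*w^3 + 14.9061*w^2 - 17.3877*w + 2.1637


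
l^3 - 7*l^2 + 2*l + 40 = (l - 5)*(l - 4)*(l + 2)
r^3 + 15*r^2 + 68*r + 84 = (r + 2)*(r + 6)*(r + 7)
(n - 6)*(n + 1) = n^2 - 5*n - 6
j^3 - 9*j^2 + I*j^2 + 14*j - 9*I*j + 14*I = (j - 7)*(j - 2)*(j + I)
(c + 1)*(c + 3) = c^2 + 4*c + 3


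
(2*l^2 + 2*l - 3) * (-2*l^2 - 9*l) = -4*l^4 - 22*l^3 - 12*l^2 + 27*l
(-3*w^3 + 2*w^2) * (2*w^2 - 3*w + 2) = -6*w^5 + 13*w^4 - 12*w^3 + 4*w^2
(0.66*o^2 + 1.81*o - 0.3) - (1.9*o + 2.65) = 0.66*o^2 - 0.0899999999999999*o - 2.95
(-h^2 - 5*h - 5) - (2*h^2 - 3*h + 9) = -3*h^2 - 2*h - 14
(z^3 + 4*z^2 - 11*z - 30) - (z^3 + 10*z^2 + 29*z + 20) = -6*z^2 - 40*z - 50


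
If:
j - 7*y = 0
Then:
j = 7*y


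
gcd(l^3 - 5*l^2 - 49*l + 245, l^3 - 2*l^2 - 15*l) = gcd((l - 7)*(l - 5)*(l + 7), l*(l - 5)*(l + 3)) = l - 5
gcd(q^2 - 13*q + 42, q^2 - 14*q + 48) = q - 6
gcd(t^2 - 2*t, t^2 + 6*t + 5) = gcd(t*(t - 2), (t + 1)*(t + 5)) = 1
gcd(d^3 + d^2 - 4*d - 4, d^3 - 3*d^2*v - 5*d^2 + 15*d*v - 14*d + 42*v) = d + 2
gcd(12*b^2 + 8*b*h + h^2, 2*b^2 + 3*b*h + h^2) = 2*b + h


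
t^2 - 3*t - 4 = (t - 4)*(t + 1)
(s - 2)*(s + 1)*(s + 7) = s^3 + 6*s^2 - 9*s - 14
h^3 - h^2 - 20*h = h*(h - 5)*(h + 4)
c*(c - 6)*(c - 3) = c^3 - 9*c^2 + 18*c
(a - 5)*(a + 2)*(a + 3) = a^3 - 19*a - 30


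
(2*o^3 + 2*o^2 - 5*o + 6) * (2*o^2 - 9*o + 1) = 4*o^5 - 14*o^4 - 26*o^3 + 59*o^2 - 59*o + 6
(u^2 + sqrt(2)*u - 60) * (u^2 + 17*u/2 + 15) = u^4 + sqrt(2)*u^3 + 17*u^3/2 - 45*u^2 + 17*sqrt(2)*u^2/2 - 510*u + 15*sqrt(2)*u - 900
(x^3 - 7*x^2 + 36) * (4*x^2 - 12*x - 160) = 4*x^5 - 40*x^4 - 76*x^3 + 1264*x^2 - 432*x - 5760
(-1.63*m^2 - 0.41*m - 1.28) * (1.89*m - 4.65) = -3.0807*m^3 + 6.8046*m^2 - 0.5127*m + 5.952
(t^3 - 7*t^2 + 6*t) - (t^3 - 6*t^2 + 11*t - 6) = -t^2 - 5*t + 6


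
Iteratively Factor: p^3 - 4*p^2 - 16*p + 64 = (p - 4)*(p^2 - 16) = (p - 4)^2*(p + 4)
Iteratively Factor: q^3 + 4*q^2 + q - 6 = (q + 2)*(q^2 + 2*q - 3) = (q - 1)*(q + 2)*(q + 3)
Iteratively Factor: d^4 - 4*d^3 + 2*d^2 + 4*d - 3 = (d - 1)*(d^3 - 3*d^2 - d + 3) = (d - 1)*(d + 1)*(d^2 - 4*d + 3) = (d - 1)^2*(d + 1)*(d - 3)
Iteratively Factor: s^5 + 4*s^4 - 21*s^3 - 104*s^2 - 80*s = (s + 1)*(s^4 + 3*s^3 - 24*s^2 - 80*s) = s*(s + 1)*(s^3 + 3*s^2 - 24*s - 80) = s*(s - 5)*(s + 1)*(s^2 + 8*s + 16) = s*(s - 5)*(s + 1)*(s + 4)*(s + 4)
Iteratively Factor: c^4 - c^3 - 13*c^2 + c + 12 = (c - 4)*(c^3 + 3*c^2 - c - 3) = (c - 4)*(c - 1)*(c^2 + 4*c + 3) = (c - 4)*(c - 1)*(c + 3)*(c + 1)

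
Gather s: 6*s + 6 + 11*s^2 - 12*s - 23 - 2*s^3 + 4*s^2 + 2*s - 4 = -2*s^3 + 15*s^2 - 4*s - 21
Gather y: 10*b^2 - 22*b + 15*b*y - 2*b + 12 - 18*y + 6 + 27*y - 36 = 10*b^2 - 24*b + y*(15*b + 9) - 18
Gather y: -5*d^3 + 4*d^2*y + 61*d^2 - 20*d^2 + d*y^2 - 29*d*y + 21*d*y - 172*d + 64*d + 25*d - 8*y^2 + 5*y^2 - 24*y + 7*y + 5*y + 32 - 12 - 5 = -5*d^3 + 41*d^2 - 83*d + y^2*(d - 3) + y*(4*d^2 - 8*d - 12) + 15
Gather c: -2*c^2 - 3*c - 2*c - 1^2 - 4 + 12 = -2*c^2 - 5*c + 7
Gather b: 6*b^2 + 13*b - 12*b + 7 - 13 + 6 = 6*b^2 + b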